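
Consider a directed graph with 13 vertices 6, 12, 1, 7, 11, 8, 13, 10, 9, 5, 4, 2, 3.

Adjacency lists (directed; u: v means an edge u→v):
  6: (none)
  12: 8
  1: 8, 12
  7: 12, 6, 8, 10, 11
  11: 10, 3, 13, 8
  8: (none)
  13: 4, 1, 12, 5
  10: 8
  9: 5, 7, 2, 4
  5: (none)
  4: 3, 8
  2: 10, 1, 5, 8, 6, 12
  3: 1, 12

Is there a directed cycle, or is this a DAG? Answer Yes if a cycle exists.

No

DFS with white/gray/black marking, starting from 13:
13 gray
  4 gray
    3 gray
      1 gray
        8 gray
        8 black
        12 gray
          12→8: 8 black — skip
        12 black
      1 black
      3→12: 12 black — skip
    3 black
    4→8: 8 black — skip
  4 black
  13→1: 1 black — skip
  13→12: 12 black — skip
  5 gray
  5 black
13 black
6 gray
6 black
7 gray
  7→12: 12 black — skip
  7→6: 6 black — skip
  7→8: 8 black — skip
  10 gray
    10→8: 8 black — skip
  10 black
  11 gray
    11→10: 10 black — skip
    11→3: 3 black — skip
    11→13: 13 black — skip
    11→8: 8 black — skip
  11 black
7 black
9 gray
  9→5: 5 black — skip
  9→7: 7 black — skip
  2 gray
    2→10: 10 black — skip
    2→1: 1 black — skip
    2→5: 5 black — skip
    2→8: 8 black — skip
    2→6: 6 black — skip
    2→12: 12 black — skip
  2 black
  9→4: 4 black — skip
9 black
Every edge goes to a white or black vertex — no back edge, so the graph is acyclic.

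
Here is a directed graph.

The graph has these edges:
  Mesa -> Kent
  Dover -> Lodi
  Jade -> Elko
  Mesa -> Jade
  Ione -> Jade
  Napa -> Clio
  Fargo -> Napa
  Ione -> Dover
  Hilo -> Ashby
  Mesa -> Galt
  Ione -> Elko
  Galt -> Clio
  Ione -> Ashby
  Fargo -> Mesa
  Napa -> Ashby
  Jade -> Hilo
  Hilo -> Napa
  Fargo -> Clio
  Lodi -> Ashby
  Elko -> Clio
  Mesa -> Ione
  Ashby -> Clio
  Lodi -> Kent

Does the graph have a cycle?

No

DFS with white/gray/black marking, starting from Kent:
Kent gray
Kent black
Clio gray
Clio black
Jade gray
  Hilo gray
    Ashby gray
      Ashby→Clio: Clio black — skip
    Ashby black
    Napa gray
      Napa→Clio: Clio black — skip
      Napa→Ashby: Ashby black — skip
    Napa black
  Hilo black
  Elko gray
    Elko→Clio: Clio black — skip
  Elko black
Jade black
Mesa gray
  Galt gray
    Galt→Clio: Clio black — skip
  Galt black
  Ione gray
    Ione→Jade: Jade black — skip
    Ione→Ashby: Ashby black — skip
    Ione→Elko: Elko black — skip
    Dover gray
      Lodi gray
        Lodi→Ashby: Ashby black — skip
        Lodi→Kent: Kent black — skip
      Lodi black
    Dover black
  Ione black
  Mesa→Jade: Jade black — skip
  Mesa→Kent: Kent black — skip
Mesa black
Fargo gray
  Fargo→Clio: Clio black — skip
  Fargo→Mesa: Mesa black — skip
  Fargo→Napa: Napa black — skip
Fargo black
Every edge goes to a white or black vertex — no back edge, so the graph is acyclic.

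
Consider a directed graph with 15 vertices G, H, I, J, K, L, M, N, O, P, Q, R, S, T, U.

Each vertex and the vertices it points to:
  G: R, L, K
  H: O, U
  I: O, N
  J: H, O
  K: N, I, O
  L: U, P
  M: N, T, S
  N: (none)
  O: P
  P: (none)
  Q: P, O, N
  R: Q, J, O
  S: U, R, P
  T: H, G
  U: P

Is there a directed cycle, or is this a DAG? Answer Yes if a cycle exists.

DFS with white/gray/black marking, starting from M:
M gray
  N gray
  N black
  T gray
    H gray
      O gray
        P gray
        P black
      O black
      U gray
        U→P: P black — skip
      U black
    H black
    G gray
      R gray
        Q gray
          Q→P: P black — skip
          Q→O: O black — skip
          Q→N: N black — skip
        Q black
        J gray
          J→H: H black — skip
          J→O: O black — skip
        J black
        R→O: O black — skip
      R black
      L gray
        L→U: U black — skip
        L→P: P black — skip
      L black
      K gray
        K→N: N black — skip
        I gray
          I→O: O black — skip
          I→N: N black — skip
        I black
        K→O: O black — skip
      K black
    G black
  T black
  S gray
    S→U: U black — skip
    S→R: R black — skip
    S→P: P black — skip
  S black
M black
Every edge goes to a white or black vertex — no back edge, so the graph is acyclic.

No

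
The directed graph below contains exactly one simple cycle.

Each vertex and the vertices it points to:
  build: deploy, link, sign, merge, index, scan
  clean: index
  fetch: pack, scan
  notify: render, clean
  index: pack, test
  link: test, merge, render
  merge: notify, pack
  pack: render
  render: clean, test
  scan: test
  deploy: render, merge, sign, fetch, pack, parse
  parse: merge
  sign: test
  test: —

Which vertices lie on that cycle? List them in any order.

pack, clean, index, render

DFS with gray/black marking from pack:
pack gray
  render gray
    clean gray
      index gray
        index→pack: pack is gray → back edge
Back edge closes the cycle pack → render → clean → index → pack; its vertices are {pack, clean, index, render}.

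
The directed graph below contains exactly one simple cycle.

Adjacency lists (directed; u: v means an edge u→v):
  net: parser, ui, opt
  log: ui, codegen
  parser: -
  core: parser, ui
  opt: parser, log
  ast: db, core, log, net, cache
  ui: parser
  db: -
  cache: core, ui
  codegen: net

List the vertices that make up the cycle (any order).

log, net, opt, codegen

DFS with gray/black marking from log:
log gray
  ui gray
    parser gray
    parser black
  ui black
  codegen gray
    net gray
      net→parser: parser black — skip
      net→ui: ui black — skip
      opt gray
        opt→parser: parser black — skip
        opt→log: log is gray → back edge
Back edge closes the cycle log → codegen → net → opt → log; its vertices are {log, net, opt, codegen}.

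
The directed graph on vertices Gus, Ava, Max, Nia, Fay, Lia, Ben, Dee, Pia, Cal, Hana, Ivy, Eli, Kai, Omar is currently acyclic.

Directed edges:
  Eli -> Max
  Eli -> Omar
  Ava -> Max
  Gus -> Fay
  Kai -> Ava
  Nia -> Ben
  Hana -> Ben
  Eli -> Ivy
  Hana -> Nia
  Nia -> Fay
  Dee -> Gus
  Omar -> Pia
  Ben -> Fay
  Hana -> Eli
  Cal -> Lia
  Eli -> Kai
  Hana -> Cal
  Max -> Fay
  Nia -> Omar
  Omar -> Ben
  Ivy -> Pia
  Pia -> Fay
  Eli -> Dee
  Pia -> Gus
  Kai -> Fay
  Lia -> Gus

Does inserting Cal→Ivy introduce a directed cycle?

No

Adding Cal→Ivy creates a cycle iff Ivy can already reach Cal.
Explore from Ivy: no path reaches Cal. The graph stays acyclic.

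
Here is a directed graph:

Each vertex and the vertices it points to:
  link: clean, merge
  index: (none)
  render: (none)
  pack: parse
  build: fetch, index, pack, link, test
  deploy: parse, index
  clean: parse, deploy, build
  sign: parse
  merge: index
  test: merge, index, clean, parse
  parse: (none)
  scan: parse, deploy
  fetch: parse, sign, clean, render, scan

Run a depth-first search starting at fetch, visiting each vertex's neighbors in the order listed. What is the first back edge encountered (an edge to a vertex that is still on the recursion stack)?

build→fetch

DFS from fetch (visiting each vertex's neighbors in the order listed); mark gray on enter, black on exit:
fetch gray
  parse gray
  parse black
  sign gray
    sign→parse: parse black — skip
  sign black
  clean gray
    clean→parse: parse black — skip
    deploy gray
      deploy→parse: parse black — skip
      index gray
      index black
    deploy black
    build gray
      build→fetch: fetch is gray → back edge
First back edge: build → fetch.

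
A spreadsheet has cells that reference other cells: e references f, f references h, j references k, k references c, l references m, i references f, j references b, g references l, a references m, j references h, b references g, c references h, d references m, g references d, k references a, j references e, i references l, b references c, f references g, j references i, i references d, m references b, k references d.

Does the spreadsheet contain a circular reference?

Yes

DFS with white/gray/black marking, starting from e:
e gray
  f gray
    g gray
      d gray
        m gray
          b gray
            b→g: g is gray → back edge
Back edge found, so a cycle exists: g → d → m → b → g.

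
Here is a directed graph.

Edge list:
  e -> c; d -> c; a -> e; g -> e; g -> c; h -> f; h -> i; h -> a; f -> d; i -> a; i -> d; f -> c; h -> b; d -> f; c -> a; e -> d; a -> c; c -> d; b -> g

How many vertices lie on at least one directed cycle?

A vertex is on a directed cycle iff it belongs to a strongly connected component of size ≥ 2 (or has a self-loop).
The vertices on cycles are {a, c, d, e, f} — 5 in total.

5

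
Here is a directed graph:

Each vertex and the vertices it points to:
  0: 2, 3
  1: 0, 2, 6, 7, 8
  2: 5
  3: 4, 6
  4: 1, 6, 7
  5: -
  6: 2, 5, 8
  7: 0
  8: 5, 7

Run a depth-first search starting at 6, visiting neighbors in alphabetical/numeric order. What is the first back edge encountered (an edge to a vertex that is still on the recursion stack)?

1→0

DFS from 6 (visiting neighbors in alphabetical/numeric order); mark gray on enter, black on exit:
6 gray
  2 gray
    5 gray
    5 black
  2 black
  6→5: 5 black — skip
  8 gray
    8→5: 5 black — skip
    7 gray
      0 gray
        0→2: 2 black — skip
        3 gray
          4 gray
            1 gray
              1→0: 0 is gray → back edge
First back edge: 1 → 0.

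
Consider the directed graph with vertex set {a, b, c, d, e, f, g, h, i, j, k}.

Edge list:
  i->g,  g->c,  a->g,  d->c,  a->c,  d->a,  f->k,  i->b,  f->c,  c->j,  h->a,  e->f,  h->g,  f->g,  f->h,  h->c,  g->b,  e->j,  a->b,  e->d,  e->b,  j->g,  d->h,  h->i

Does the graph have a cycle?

Yes

DFS with white/gray/black marking, starting from i:
i gray
  b gray
  b black
  g gray
    c gray
      j gray
        j→g: g is gray → back edge
Back edge found, so a cycle exists: g → c → j → g.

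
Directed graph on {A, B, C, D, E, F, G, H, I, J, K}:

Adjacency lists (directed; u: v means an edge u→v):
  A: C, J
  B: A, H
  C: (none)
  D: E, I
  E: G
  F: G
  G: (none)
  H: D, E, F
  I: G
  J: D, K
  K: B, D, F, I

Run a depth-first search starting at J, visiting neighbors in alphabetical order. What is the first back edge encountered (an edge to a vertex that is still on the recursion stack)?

A->J

DFS from J (visiting neighbors in alphabetical order); mark gray on enter, black on exit:
J gray
  D gray
    E gray
      G gray
      G black
    E black
    I gray
      I→G: G black — skip
    I black
  D black
  K gray
    B gray
      A gray
        C gray
        C black
        A→J: J is gray → back edge
First back edge: A → J.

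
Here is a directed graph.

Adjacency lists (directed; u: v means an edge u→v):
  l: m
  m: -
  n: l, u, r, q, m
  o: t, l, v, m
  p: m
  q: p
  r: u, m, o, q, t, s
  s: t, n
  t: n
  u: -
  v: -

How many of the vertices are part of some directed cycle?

A vertex is on a directed cycle iff it belongs to a strongly connected component of size ≥ 2 (or has a self-loop).
The vertices on cycles are {n, o, r, s, t} — 5 in total.

5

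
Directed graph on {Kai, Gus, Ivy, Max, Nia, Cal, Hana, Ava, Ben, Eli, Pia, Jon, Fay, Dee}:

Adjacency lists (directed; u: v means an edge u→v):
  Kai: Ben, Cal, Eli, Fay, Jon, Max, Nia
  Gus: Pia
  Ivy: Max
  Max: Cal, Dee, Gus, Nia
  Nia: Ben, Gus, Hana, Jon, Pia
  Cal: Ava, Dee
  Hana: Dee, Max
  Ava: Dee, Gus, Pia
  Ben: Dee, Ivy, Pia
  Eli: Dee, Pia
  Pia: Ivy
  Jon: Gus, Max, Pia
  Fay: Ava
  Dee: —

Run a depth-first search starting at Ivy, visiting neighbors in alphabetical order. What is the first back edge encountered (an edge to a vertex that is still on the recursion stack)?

Pia→Ivy

DFS from Ivy (visiting neighbors in alphabetical order); mark gray on enter, black on exit:
Ivy gray
  Max gray
    Cal gray
      Ava gray
        Dee gray
        Dee black
        Gus gray
          Pia gray
            Pia→Ivy: Ivy is gray → back edge
First back edge: Pia → Ivy.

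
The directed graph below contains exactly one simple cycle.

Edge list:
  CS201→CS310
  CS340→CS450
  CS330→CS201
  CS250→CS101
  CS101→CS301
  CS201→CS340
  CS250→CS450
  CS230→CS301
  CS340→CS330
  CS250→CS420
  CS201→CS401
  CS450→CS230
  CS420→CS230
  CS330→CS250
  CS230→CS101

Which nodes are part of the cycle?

DFS with gray/black marking from CS330:
CS330 gray
  CS250 gray
    CS420 gray
      CS230 gray
        CS101 gray
          CS301 gray
          CS301 black
        CS101 black
        CS230→CS301: CS301 black — skip
      CS230 black
    CS420 black
    CS450 gray
      CS450→CS230: CS230 black — skip
    CS450 black
    CS250→CS101: CS101 black — skip
  CS250 black
  CS201 gray
    CS310 gray
    CS310 black
    CS340 gray
      CS340→CS330: CS330 is gray → back edge
Back edge closes the cycle CS330 → CS201 → CS340 → CS330; its vertices are {CS201, CS330, CS340}.

CS201, CS330, CS340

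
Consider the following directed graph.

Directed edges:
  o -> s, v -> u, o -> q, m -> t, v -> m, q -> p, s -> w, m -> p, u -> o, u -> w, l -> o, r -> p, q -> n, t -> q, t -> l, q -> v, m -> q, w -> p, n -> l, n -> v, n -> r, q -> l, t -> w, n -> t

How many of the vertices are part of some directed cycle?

A vertex is on a directed cycle iff it belongs to a strongly connected component of size ≥ 2 (or has a self-loop).
The vertices on cycles are {l, m, n, o, q, t, u, v} — 8 in total.

8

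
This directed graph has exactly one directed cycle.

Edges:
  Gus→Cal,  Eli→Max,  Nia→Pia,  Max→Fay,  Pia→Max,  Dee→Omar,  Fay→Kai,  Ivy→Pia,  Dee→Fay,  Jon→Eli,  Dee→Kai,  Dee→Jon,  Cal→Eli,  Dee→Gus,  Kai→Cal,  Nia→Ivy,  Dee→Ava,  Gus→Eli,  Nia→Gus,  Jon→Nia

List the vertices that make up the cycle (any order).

Cal, Eli, Fay, Kai, Max

DFS with gray/black marking from Kai:
Kai gray
  Cal gray
    Eli gray
      Max gray
        Fay gray
          Fay→Kai: Kai is gray → back edge
Back edge closes the cycle Kai → Cal → Eli → Max → Fay → Kai; its vertices are {Cal, Eli, Fay, Kai, Max}.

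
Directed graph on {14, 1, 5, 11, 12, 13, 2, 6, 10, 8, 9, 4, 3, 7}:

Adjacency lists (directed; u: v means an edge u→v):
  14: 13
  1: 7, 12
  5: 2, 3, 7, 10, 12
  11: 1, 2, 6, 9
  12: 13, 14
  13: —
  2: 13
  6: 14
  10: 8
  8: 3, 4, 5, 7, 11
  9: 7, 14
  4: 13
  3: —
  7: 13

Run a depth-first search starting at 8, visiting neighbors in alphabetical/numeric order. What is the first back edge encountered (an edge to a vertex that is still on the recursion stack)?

DFS from 8 (visiting neighbors in alphabetical/numeric order); mark gray on enter, black on exit:
8 gray
  3 gray
  3 black
  4 gray
    13 gray
    13 black
  4 black
  5 gray
    2 gray
      2→13: 13 black — skip
    2 black
    5→3: 3 black — skip
    7 gray
      7→13: 13 black — skip
    7 black
    10 gray
      10→8: 8 is gray → back edge
First back edge: 10 → 8.

10->8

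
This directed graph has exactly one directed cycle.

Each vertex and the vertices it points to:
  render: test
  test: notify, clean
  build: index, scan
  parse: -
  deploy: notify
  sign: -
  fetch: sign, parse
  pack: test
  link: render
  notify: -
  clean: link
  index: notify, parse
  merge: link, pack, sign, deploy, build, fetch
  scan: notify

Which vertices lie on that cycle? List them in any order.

DFS with gray/black marking from link:
link gray
  render gray
    test gray
      notify gray
      notify black
      clean gray
        clean→link: link is gray → back edge
Back edge closes the cycle link → render → test → clean → link; its vertices are {link, test, clean, render}.

link, test, clean, render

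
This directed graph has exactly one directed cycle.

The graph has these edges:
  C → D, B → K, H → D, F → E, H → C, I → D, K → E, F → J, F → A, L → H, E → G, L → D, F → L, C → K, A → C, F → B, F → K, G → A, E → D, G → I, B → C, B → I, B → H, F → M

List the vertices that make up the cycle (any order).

DFS with gray/black marking from E:
E gray
  G gray
    I gray
      D gray
      D black
    I black
    A gray
      C gray
        C→D: D black — skip
        K gray
          K→E: E is gray → back edge
Back edge closes the cycle E → G → A → C → K → E; its vertices are {A, C, E, G, K}.

A, C, E, G, K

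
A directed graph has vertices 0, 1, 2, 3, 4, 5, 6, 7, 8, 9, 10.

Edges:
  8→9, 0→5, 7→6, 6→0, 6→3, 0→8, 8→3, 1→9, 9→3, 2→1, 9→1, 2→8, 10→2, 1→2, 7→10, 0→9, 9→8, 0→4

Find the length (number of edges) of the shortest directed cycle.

For each vertex v, BFS finds the shortest path from v back to v.
The shortest such closed walk is 2 → 1 → 2, length 2.

2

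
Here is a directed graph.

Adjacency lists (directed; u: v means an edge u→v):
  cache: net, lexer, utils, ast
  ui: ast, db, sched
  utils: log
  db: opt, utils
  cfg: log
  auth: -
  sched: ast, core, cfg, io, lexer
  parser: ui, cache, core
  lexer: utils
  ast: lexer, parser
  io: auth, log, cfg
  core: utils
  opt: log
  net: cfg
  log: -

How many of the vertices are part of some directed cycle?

5

A vertex is on a directed cycle iff it belongs to a strongly connected component of size ≥ 2 (or has a self-loop).
The vertices on cycles are {ui, ast, cache, sched, parser} — 5 in total.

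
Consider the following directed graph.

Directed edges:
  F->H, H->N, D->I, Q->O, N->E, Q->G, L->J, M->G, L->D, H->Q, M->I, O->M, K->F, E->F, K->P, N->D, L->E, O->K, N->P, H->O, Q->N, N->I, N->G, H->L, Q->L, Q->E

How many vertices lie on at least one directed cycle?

8

A vertex is on a directed cycle iff it belongs to a strongly connected component of size ≥ 2 (or has a self-loop).
The vertices on cycles are {E, F, H, K, L, N, O, Q} — 8 in total.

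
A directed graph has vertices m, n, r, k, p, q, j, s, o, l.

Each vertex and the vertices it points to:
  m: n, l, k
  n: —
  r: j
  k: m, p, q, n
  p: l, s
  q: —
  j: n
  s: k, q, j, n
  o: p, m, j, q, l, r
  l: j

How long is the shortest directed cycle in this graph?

2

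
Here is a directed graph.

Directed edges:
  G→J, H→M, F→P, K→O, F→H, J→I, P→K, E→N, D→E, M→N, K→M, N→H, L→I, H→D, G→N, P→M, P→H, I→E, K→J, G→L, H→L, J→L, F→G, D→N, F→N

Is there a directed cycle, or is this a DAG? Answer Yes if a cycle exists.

DFS with white/gray/black marking, starting from D:
D gray
  N gray
    H gray
      M gray
        M→N: N is gray → back edge
Back edge found, so a cycle exists: N → H → M → N.

Yes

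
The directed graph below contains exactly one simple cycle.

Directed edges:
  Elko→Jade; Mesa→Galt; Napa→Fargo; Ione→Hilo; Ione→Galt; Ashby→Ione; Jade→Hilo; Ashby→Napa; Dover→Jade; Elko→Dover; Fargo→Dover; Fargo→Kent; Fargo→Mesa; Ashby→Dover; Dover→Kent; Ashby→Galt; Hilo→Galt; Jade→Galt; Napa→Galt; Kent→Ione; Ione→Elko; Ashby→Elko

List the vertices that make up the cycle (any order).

Elko, Ione, Kent, Dover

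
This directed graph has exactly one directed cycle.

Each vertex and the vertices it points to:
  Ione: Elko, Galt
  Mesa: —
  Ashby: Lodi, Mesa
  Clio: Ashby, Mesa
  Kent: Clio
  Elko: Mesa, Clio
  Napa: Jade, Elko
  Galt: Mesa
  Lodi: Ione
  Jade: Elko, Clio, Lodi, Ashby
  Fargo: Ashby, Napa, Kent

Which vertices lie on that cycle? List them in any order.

Clio, Elko, Ione, Lodi, Ashby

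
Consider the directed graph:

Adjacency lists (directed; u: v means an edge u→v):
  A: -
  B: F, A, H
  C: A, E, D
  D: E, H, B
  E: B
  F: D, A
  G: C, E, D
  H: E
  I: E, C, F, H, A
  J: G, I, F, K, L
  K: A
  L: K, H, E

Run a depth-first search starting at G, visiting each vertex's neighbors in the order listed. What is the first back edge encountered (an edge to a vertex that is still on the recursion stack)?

DFS from G (visiting each vertex's neighbors in the order listed); mark gray on enter, black on exit:
G gray
  C gray
    A gray
    A black
    E gray
      B gray
        F gray
          D gray
            D→E: E is gray → back edge
First back edge: D → E.

D→E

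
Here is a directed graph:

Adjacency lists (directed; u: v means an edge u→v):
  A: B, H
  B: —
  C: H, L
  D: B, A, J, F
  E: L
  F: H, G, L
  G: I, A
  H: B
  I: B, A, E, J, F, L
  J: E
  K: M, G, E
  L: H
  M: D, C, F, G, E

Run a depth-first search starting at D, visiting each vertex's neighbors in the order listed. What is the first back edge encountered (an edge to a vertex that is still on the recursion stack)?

I->F

DFS from D (visiting each vertex's neighbors in the order listed); mark gray on enter, black on exit:
D gray
  B gray
  B black
  A gray
    A→B: B black — skip
    H gray
      H→B: B black — skip
    H black
  A black
  J gray
    E gray
      L gray
        L→H: H black — skip
      L black
    E black
  J black
  F gray
    F→H: H black — skip
    G gray
      I gray
        I→B: B black — skip
        I→A: A black — skip
        I→E: E black — skip
        I→J: J black — skip
        I→F: F is gray → back edge
First back edge: I → F.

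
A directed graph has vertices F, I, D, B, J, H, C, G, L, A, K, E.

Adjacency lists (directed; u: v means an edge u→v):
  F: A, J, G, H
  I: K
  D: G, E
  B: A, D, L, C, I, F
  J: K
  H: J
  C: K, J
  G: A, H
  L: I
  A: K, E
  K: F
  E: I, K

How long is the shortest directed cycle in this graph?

For each vertex v, BFS finds the shortest path from v back to v.
The shortest such closed walk is J → K → F → J, length 3.

3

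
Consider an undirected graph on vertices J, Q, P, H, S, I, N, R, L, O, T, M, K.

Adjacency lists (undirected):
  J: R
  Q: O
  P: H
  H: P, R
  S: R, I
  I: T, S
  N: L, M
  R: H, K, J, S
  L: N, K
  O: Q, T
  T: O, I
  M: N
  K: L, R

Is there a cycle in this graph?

DFS, tracking each vertex's parent; an edge to a visited non-parent vertex closes a cycle.
Start from Q:
visit Q (parent –)
  visit O (parent Q)
    O–Q: parent, skip
    visit T (parent O)
      T–O: parent, skip
      visit I (parent T)
        I–T: parent, skip
        visit S (parent I)
          visit R (parent S)
            visit H (parent R)
              visit P (parent H)
                P–H: parent, skip
              H–R: parent, skip
            visit K (parent R)
              visit L (parent K)
                visit N (parent L)
                  N–L: parent, skip
                  visit M (parent N)
                    M–N: parent, skip
                L–K: parent, skip
              K–R: parent, skip
            visit J (parent R)
              J–R: parent, skip
            R–S: parent, skip
          S–I: parent, skip
No non-parent visited neighbor found — the graph is a forest.

No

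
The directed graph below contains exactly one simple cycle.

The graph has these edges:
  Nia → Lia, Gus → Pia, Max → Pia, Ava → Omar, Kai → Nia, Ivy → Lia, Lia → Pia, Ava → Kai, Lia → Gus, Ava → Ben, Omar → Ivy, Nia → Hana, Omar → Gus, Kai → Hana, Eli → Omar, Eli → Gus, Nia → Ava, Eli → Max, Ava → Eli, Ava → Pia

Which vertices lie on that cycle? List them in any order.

DFS with gray/black marking from Nia:
Nia gray
  Hana gray
  Hana black
  Ava gray
    Ben gray
    Ben black
    Pia gray
    Pia black
    Omar gray
      Ivy gray
        Lia gray
          Lia→Pia: Pia black — skip
          Gus gray
            Gus→Pia: Pia black — skip
          Gus black
        Lia black
      Ivy black
      Omar→Gus: Gus black — skip
    Omar black
    Eli gray
      Eli→Omar: Omar black — skip
      Max gray
        Max→Pia: Pia black — skip
      Max black
      Eli→Gus: Gus black — skip
    Eli black
    Kai gray
      Kai→Hana: Hana black — skip
      Kai→Nia: Nia is gray → back edge
Back edge closes the cycle Nia → Ava → Kai → Nia; its vertices are {Ava, Kai, Nia}.

Ava, Kai, Nia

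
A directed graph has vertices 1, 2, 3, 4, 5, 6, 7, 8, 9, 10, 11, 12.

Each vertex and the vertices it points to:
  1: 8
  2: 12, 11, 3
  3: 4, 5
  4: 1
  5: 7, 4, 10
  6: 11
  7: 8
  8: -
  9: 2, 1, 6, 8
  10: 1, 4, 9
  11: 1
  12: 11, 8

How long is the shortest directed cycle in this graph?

5

For each vertex v, BFS finds the shortest path from v back to v.
The shortest such closed walk is 5 → 10 → 9 → 2 → 3 → 5, length 5.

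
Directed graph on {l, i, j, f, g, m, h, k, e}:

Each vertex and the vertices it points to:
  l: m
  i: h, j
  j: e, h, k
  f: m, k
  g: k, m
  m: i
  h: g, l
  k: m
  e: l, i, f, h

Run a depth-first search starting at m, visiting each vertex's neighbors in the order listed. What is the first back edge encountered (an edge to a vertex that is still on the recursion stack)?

k->m

DFS from m (visiting each vertex's neighbors in the order listed); mark gray on enter, black on exit:
m gray
  i gray
    h gray
      g gray
        k gray
          k→m: m is gray → back edge
First back edge: k → m.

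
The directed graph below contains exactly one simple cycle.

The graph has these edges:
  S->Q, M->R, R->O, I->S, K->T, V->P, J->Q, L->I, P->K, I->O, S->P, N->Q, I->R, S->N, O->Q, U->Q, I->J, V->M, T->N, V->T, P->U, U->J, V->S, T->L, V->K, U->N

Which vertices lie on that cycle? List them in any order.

DFS with gray/black marking from T:
T gray
  L gray
    I gray
      S gray
        Q gray
        Q black
        N gray
          N→Q: Q black — skip
        N black
        P gray
          U gray
            U→Q: Q black — skip
            J gray
              J→Q: Q black — skip
            J black
            U→N: N black — skip
          U black
          K gray
            K→T: T is gray → back edge
Back edge closes the cycle T → L → I → S → P → K → T; its vertices are {I, K, L, P, S, T}.

I, K, L, P, S, T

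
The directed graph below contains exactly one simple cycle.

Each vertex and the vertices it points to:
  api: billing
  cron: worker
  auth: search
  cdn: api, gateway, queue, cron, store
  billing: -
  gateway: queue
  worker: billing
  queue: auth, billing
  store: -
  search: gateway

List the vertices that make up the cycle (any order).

DFS with gray/black marking from queue:
queue gray
  auth gray
    search gray
      gateway gray
        gateway→queue: queue is gray → back edge
Back edge closes the cycle queue → auth → search → gateway → queue; its vertices are {auth, queue, search, gateway}.

auth, queue, search, gateway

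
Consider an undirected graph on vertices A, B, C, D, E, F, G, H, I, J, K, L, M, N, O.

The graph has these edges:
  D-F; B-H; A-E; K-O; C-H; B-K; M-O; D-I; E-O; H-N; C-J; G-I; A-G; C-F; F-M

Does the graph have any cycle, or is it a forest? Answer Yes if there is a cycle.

Yes

DFS, tracking each vertex's parent; an edge to a visited non-parent vertex closes a cycle.
Start from F:
visit F (parent –)
  visit D (parent F)
    visit I (parent D)
      visit G (parent I)
        G–I: parent, skip
        visit A (parent G)
          A–G: parent, skip
          visit E (parent A)
            E–A: parent, skip
            visit O (parent E)
              visit K (parent O)
                K–O: parent, skip
                visit B (parent K)
                  B–K: parent, skip
                  visit H (parent B)
                    visit N (parent H)
                      N–H: parent, skip
                    visit C (parent H)
                      C–F: F visited and ≠ parent → cycle
Cycle: F – D – I – G – A – E – O – K – B – H – C – F.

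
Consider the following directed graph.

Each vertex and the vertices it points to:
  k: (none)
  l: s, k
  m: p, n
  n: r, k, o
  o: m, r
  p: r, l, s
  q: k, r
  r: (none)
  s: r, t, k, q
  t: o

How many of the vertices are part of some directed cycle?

A vertex is on a directed cycle iff it belongs to a strongly connected component of size ≥ 2 (or has a self-loop).
The vertices on cycles are {l, m, n, o, p, s, t} — 7 in total.

7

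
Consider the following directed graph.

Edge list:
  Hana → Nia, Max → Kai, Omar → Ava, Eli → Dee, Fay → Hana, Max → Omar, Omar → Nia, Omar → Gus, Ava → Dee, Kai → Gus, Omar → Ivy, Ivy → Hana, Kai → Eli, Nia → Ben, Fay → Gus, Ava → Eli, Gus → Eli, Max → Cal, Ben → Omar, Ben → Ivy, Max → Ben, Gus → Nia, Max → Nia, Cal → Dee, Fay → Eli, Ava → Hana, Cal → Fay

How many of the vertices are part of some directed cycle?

A vertex is on a directed cycle iff it belongs to a strongly connected component of size ≥ 2 (or has a self-loop).
The vertices on cycles are {Ava, Ben, Gus, Ivy, Nia, Hana, Omar} — 7 in total.

7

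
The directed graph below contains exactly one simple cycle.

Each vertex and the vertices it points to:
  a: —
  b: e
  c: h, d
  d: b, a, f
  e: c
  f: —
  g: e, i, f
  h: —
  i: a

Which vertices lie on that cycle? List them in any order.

DFS with gray/black marking from e:
e gray
  c gray
    h gray
    h black
    d gray
      b gray
        b→e: e is gray → back edge
Back edge closes the cycle e → c → d → b → e; its vertices are {b, c, d, e}.

b, c, d, e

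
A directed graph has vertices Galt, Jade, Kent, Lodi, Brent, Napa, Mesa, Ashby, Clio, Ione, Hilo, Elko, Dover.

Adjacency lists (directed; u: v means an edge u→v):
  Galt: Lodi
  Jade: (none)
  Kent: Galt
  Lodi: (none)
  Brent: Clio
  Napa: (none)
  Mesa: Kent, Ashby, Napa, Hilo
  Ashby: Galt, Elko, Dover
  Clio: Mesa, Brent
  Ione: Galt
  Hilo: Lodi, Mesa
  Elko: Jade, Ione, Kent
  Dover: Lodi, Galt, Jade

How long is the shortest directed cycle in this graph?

2

For each vertex v, BFS finds the shortest path from v back to v.
The shortest such closed walk is Clio → Brent → Clio, length 2.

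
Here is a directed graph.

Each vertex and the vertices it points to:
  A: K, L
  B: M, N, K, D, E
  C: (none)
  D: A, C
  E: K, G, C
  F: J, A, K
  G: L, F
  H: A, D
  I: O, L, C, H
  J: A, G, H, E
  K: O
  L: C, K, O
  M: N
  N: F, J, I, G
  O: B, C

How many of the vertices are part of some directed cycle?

A vertex is on a directed cycle iff it belongs to a strongly connected component of size ≥ 2 (or has a self-loop).
The vertices on cycles are {A, B, D, E, F, G, H, I, J, K, L, M, N, O} — 14 in total.

14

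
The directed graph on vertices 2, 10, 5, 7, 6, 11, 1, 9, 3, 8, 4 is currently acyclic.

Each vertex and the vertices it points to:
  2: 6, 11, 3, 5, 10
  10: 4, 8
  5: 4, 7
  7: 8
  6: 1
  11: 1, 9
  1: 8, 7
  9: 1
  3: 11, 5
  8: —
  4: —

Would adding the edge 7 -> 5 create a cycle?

Adding 7→5 creates a cycle iff 5 can already reach 7.
Path from 5: 5 → 7.
So 5 → … → 7 → 5 is a cycle.

Yes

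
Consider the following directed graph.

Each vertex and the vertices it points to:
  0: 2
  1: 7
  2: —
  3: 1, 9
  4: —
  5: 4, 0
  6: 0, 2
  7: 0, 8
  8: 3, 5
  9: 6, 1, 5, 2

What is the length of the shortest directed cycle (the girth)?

For each vertex v, BFS finds the shortest path from v back to v.
The shortest such closed walk is 3 → 1 → 7 → 8 → 3, length 4.

4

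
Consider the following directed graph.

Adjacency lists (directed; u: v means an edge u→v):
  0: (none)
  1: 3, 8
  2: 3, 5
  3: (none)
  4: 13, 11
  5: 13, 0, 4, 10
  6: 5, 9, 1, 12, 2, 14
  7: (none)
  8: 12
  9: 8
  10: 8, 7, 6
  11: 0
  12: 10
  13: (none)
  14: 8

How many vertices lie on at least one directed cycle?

9

A vertex is on a directed cycle iff it belongs to a strongly connected component of size ≥ 2 (or has a self-loop).
The vertices on cycles are {1, 2, 5, 6, 8, 9, 10, 12, 14} — 9 in total.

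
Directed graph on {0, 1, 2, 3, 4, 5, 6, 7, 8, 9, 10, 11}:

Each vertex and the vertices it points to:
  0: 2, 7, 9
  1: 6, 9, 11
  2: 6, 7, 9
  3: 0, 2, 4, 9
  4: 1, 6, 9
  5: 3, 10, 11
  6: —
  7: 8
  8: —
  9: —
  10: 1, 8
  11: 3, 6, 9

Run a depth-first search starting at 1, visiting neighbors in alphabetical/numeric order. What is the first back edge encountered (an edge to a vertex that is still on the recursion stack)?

DFS from 1 (visiting neighbors in alphabetical/numeric order); mark gray on enter, black on exit:
1 gray
  6 gray
  6 black
  9 gray
  9 black
  11 gray
    3 gray
      0 gray
        2 gray
          2→6: 6 black — skip
          7 gray
            8 gray
            8 black
          7 black
          2→9: 9 black — skip
        2 black
        0→7: 7 black — skip
        0→9: 9 black — skip
      0 black
      3→2: 2 black — skip
      4 gray
        4→1: 1 is gray → back edge
First back edge: 4 → 1.

4→1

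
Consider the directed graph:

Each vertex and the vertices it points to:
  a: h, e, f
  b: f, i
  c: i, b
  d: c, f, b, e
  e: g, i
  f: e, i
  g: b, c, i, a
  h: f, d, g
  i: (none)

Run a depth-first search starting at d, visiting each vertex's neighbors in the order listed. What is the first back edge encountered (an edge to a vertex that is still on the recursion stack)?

g->b

DFS from d (visiting each vertex's neighbors in the order listed); mark gray on enter, black on exit:
d gray
  c gray
    i gray
    i black
    b gray
      f gray
        e gray
          g gray
            g→b: b is gray → back edge
First back edge: g → b.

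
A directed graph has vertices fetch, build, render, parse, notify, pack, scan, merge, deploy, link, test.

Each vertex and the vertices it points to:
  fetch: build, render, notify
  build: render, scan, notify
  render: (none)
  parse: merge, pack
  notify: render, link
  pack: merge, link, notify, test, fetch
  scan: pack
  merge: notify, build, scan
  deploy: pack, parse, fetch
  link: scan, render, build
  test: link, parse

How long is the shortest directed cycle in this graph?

For each vertex v, BFS finds the shortest path from v back to v.
The shortest such closed walk is pack → merge → scan → pack, length 3.

3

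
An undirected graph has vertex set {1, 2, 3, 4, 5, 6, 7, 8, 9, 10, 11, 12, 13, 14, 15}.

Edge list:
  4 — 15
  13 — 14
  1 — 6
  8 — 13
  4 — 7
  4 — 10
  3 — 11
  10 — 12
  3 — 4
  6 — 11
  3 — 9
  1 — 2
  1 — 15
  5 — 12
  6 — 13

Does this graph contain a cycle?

DFS, tracking each vertex's parent; an edge to a visited non-parent vertex closes a cycle.
Start from 9:
visit 9 (parent –)
  visit 3 (parent 9)
    visit 4 (parent 3)
      visit 10 (parent 4)
        visit 12 (parent 10)
          visit 5 (parent 12)
            5–12: parent, skip
          12–10: parent, skip
        10–4: parent, skip
      visit 7 (parent 4)
        7–4: parent, skip
      4–3: parent, skip
      visit 15 (parent 4)
        15–4: parent, skip
        visit 1 (parent 15)
          visit 6 (parent 1)
            6–1: parent, skip
            visit 13 (parent 6)
              visit 14 (parent 13)
                14–13: parent, skip
              13–6: parent, skip
              visit 8 (parent 13)
                8–13: parent, skip
            visit 11 (parent 6)
              11–3: 3 visited and ≠ parent → cycle
Cycle: 3 – 4 – 15 – 1 – 6 – 11 – 3.

Yes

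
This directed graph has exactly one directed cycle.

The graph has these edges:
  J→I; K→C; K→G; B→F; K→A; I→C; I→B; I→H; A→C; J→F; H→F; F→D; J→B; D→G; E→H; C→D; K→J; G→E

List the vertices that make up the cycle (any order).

D, E, F, G, H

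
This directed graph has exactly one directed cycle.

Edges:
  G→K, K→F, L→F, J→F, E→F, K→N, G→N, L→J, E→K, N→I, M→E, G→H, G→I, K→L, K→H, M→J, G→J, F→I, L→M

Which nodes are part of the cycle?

E, K, L, M

DFS with gray/black marking from K:
K gray
  F gray
    I gray
    I black
  F black
  N gray
    N→I: I black — skip
  N black
  L gray
    M gray
      E gray
        E→K: K is gray → back edge
Back edge closes the cycle K → L → M → E → K; its vertices are {E, K, L, M}.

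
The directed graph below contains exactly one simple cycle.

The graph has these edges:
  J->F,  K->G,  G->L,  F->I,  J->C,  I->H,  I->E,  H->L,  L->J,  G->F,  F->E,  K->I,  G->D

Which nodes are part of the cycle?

DFS with gray/black marking from I:
I gray
  E gray
  E black
  H gray
    L gray
      J gray
        C gray
        C black
        F gray
          F→E: E black — skip
          F→I: I is gray → back edge
Back edge closes the cycle I → H → L → J → F → I; its vertices are {F, H, I, J, L}.

F, H, I, J, L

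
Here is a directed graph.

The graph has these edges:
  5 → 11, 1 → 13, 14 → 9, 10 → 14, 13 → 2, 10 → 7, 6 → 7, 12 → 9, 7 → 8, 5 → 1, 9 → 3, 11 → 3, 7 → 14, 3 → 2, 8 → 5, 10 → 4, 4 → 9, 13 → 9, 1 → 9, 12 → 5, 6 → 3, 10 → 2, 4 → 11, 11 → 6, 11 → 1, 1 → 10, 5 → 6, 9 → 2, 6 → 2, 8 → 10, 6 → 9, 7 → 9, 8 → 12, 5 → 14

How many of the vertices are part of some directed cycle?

9

A vertex is on a directed cycle iff it belongs to a strongly connected component of size ≥ 2 (or has a self-loop).
The vertices on cycles are {1, 4, 5, 6, 7, 8, 10, 11, 12} — 9 in total.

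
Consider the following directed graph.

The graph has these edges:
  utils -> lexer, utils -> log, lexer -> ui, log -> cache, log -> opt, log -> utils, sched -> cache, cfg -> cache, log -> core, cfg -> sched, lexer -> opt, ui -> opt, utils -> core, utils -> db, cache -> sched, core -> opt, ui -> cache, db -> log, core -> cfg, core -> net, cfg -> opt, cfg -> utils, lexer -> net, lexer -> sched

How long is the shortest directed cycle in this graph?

2

For each vertex v, BFS finds the shortest path from v back to v.
The shortest such closed walk is log → utils → log, length 2.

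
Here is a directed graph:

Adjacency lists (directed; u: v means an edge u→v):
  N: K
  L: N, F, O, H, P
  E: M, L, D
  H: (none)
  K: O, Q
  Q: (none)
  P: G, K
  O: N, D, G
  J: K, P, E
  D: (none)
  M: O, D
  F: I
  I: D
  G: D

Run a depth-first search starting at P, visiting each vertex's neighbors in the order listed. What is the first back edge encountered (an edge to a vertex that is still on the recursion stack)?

N→K

DFS from P (visiting each vertex's neighbors in the order listed); mark gray on enter, black on exit:
P gray
  G gray
    D gray
    D black
  G black
  K gray
    O gray
      N gray
        N→K: K is gray → back edge
First back edge: N → K.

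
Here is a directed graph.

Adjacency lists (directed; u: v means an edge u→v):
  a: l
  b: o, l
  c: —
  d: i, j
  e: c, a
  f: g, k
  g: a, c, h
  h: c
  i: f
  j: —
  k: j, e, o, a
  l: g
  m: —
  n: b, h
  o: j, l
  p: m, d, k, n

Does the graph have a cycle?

DFS with white/gray/black marking, starting from e:
e gray
  c gray
  c black
  a gray
    l gray
      g gray
        g→a: a is gray → back edge
Back edge found, so a cycle exists: a → l → g → a.

Yes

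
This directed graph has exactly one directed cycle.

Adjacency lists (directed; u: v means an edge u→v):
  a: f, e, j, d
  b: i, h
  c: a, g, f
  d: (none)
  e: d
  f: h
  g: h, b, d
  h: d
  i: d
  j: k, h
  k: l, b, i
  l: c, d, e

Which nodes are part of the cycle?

a, c, j, k, l

DFS with gray/black marking from c:
c gray
  a gray
    f gray
      h gray
        d gray
        d black
      h black
    f black
    e gray
      e→d: d black — skip
    e black
    j gray
      k gray
        l gray
          l→c: c is gray → back edge
Back edge closes the cycle c → a → j → k → l → c; its vertices are {a, c, j, k, l}.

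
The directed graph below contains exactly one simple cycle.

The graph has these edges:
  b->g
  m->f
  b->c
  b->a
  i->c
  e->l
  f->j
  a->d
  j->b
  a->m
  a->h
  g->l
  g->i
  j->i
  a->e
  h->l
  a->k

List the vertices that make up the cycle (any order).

DFS with gray/black marking from b:
b gray
  g gray
    i gray
      c gray
      c black
    i black
    l gray
    l black
  g black
  b→c: c black — skip
  a gray
    k gray
    k black
    m gray
      f gray
        j gray
          j→i: i black — skip
          j→b: b is gray → back edge
Back edge closes the cycle b → a → m → f → j → b; its vertices are {a, b, f, j, m}.

a, b, f, j, m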